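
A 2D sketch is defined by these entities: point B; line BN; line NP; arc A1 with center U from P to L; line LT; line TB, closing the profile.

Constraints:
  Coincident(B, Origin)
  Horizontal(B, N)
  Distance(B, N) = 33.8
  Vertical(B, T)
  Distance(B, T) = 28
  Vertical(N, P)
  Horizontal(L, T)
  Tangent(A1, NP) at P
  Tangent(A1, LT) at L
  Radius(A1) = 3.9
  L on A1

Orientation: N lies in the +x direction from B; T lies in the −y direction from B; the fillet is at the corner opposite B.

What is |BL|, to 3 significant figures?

41.0

B is at the origin; BN is horizontal with |BN| = 33.8 and N on the +x side, so N = (33.8, 0.00). BT is vertical with |BT| = 28.0 and T on the −y side, so T = (0.00, -28.0). The virtual corner opposite B is at (33.8, -28.0). A1 meets NP tangentially, so UP is at right angles to NP and since A1 is tangent to LT there, UL ⟂ LT, with radius 3.9, so the center U sits 3.9 in from both sides at U = (29.9, -24.1). That places the tangent points at P = (33.8, -24.1) on NP and L = (29.9, -28.0) on LT. Then |BL| = |L − B| = 41.0.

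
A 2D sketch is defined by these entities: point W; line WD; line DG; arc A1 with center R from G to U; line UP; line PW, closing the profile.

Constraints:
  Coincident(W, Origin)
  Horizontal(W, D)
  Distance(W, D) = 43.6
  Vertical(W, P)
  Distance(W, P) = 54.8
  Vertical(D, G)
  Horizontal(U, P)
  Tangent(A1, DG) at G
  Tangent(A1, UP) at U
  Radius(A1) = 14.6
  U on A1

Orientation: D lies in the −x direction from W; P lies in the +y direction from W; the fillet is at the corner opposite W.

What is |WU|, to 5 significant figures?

62.000

The virtual corner opposite W is at (-43.600, 54.800). Tangency of A1 to DG means the radius RG is perpendicular to DG and A1 meets UP tangentially, so RU is at right angles to UP, with radius 14.6, so the center R sits 14.6 in from both sides at R = (-29.000, 40.200). That places the tangent points at G = (-43.600, 40.200) on DG and U = (-29.000, 54.800) on UP. Then |WU| = |U − W| = 62.000.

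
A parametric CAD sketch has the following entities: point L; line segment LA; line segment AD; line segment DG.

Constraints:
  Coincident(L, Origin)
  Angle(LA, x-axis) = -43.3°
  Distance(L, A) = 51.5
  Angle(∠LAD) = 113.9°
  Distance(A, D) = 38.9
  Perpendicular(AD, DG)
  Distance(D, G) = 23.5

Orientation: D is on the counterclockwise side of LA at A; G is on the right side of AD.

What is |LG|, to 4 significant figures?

92.49

L is at the origin; LA runs at -43.3° with length 51.5, so A = 51.5·(cos -43.3°, sin -43.3°) = (37.48, -35.32). ∠LAD = 113.9°, so AD runs at -43.3° + (180° − 113.9°) = 22.80° from the x-axis; with |AD| = 38.9, D = A + 38.9·(cos 22.80°, sin 22.80°) = (73.34, -20.25). AD is perpendicular to DG; with |DG| = 23.5 on the right of AD, G = D + 23.5·(0.3875, -0.9219) = (82.45, -41.91). Then |LG| = |G − L| = 92.49.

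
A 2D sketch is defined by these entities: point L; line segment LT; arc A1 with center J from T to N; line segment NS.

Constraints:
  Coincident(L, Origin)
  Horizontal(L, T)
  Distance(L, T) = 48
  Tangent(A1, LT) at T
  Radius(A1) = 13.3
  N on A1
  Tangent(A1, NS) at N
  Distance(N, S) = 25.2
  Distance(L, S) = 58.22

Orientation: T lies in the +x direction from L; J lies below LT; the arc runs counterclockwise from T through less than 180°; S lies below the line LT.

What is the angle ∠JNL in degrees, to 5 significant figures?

140.43°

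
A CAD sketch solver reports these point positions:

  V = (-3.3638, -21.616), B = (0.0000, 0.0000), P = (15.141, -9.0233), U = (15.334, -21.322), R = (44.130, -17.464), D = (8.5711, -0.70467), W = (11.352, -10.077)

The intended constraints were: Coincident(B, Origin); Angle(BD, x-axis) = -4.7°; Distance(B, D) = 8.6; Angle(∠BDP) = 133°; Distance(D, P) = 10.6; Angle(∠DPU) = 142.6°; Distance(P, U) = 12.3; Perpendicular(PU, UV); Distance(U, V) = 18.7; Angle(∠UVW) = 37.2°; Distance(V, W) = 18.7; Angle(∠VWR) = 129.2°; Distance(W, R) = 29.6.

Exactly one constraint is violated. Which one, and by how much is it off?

Distance(W, R) = 29.6 — off by 4.00.

B = (0.00, 0.00) ✓; BD at -4.700° ✓; |BD| = 8.600 ✓; ∠BDP = 133.0° ✓; |DP| = 10.60 ✓; ∠DPU = 142.6° ✓; |PU| = 12.30 ✓; ∠(PU, UV) = 90.00° ✓; |UV| = 18.70 ✓; ∠UVW = 37.20° ✓; |VW| = 18.70 ✓; ∠VWR = 129.2° ✓; |WR| = 33.60 ✗.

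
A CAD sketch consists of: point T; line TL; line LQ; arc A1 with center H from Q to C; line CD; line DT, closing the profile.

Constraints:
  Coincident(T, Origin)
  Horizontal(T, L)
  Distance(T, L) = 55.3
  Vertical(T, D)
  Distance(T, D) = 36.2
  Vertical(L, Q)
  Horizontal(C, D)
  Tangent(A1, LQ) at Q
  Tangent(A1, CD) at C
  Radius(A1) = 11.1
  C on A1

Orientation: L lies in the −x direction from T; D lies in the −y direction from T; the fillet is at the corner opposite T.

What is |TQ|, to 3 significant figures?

60.7

T is at the origin; T and L share the same y with |TL| = 55.3 and L on the −x side, so L = (-55.3, 0.00). T and D share the same x with |TD| = 36.2 and D on the −y side, so D = (0.00, -36.2). The virtual corner opposite T is at (-55.3, -36.2). A1 meets LQ tangentially, so HQ is at right angles to LQ and A1 meets CD tangentially, so HC is at right angles to CD, with radius 11.1, so the center H sits 11.1 in from both sides at H = (-44.2, -25.1). That places the tangent points at Q = (-55.3, -25.1) on LQ and C = (-44.2, -36.2) on CD. Then |TQ| = |Q − T| = 60.7.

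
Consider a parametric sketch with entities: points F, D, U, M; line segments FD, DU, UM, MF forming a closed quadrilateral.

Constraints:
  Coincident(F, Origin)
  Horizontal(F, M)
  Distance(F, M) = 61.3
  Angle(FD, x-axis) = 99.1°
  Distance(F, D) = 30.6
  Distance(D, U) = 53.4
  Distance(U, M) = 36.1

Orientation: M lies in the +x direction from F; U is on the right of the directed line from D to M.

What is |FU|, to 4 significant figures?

30.05

Checks: |DU| = 53.40 ✓; |UM| = 36.10 ✓.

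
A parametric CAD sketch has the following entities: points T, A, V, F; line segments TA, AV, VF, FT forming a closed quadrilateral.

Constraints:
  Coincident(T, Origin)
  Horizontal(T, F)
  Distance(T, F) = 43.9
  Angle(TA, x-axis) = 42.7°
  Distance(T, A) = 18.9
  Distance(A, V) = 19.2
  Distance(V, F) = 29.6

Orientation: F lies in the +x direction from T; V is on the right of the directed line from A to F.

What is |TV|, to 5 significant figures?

16.279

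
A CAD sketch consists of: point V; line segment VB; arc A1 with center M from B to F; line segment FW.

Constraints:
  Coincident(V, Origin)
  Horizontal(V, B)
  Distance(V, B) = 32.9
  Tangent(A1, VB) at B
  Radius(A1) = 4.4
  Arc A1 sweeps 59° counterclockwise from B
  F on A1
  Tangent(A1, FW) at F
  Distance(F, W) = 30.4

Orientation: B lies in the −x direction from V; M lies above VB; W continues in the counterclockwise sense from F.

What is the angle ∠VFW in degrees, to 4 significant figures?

63.19°

V is at the origin; VB is horizontal with |VB| = 32.9 and B on the −x side, so B = (-32.90, 0.000). Since A1 is tangent to VB there, MB ⟂ VB, so M = B + (0, 4.4) = (-32.90, 4.400). On A1, B sits at bearing -90° from M; a 59° counterclockwise sweep puts F at bearing -31°, so F = M + 4.4·(cos -31°, sin -31°) = (-29.13, 2.134). The tangent condition forces MF to be normal to FW, so FW runs along (−sin -31°, cos -31°); with |FW| = 30.4, W = (-13.47, 28.19). Then cos ∠VFW = FV·FW / (|FV||FW|), giving 63.19°.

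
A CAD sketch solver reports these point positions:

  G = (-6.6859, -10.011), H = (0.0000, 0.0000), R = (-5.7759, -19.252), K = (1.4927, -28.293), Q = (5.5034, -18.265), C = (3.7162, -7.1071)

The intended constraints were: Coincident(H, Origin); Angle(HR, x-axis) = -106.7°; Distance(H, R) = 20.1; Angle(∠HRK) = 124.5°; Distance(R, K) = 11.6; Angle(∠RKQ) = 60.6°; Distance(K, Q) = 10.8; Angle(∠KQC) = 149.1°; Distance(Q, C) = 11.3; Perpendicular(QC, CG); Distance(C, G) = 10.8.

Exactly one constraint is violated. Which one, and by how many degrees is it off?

Perpendicular(QC, CG) — off by 6.50°.

H = (0.00, 0.00) ✓; HR at -106.7° ✓; |HR| = 20.10 ✓; ∠HRK = 124.5° ✓; |RK| = 11.60 ✓; ∠RKQ = 60.60° ✓; |KQ| = 10.80 ✓; ∠KQC = 149.1° ✓; |QC| = 11.30 ✓; ∠(QC, CG) = 96.50° ✗; |CG| = 10.80 ✓.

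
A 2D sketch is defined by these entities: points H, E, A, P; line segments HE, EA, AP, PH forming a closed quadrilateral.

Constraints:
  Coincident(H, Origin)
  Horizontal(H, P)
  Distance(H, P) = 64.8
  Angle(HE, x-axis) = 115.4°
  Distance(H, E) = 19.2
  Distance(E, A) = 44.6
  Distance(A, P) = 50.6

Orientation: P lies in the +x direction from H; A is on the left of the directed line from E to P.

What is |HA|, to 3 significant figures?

49.2

Checks: HE at 115.4° ✓; |EA| = 44.60 ✓; |AP| = 50.60 ✓.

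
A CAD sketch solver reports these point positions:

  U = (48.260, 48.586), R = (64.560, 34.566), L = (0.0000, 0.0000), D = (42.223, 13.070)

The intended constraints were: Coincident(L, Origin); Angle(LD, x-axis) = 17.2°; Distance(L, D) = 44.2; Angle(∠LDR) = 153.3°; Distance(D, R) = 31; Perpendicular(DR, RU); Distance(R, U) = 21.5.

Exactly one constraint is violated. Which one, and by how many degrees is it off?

Perpendicular(DR, RU) — off by 5.40°.

L = (0.00, 0.00) ✓; LD at 17.20° ✓; |LD| = 44.20 ✓; ∠LDR = 153.3° ✓; |DR| = 31.00 ✓; ∠(DR, RU) = 95.40° ✗; |RU| = 21.50 ✓.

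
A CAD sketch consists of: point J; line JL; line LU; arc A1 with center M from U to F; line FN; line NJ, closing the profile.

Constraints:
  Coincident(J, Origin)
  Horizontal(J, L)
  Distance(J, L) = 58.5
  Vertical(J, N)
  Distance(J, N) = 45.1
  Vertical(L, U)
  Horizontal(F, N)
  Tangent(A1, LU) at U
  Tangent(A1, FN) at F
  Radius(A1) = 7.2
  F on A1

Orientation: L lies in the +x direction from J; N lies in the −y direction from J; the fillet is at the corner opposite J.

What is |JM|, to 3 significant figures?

63.8

J is at the origin; JL is horizontal with |JL| = 58.5 and L on the +x side, so L = (58.5, 0.00). J and N share the same x with |JN| = 45.1 and N on the −y side, so N = (0.00, -45.1). The virtual corner opposite J is at (58.5, -45.1). Since A1 is tangent to LU there, MU ⟂ LU and the tangent condition forces MF to be normal to FN, with radius 7.2, so the center M sits 7.2 in from both sides at M = (51.3, -37.9). Then |JM| = |M − J| = 63.8.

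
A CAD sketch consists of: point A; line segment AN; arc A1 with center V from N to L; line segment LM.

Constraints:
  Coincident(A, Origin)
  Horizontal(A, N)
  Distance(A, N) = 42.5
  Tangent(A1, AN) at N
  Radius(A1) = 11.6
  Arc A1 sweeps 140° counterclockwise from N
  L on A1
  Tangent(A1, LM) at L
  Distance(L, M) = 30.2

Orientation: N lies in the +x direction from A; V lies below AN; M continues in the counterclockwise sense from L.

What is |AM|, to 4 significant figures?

70.54

A is at the origin; AN is horizontal with |AN| = 42.5 and N on the +x side, so N = (42.50, 0.000). A1 meets AN tangentially, so VN is at right angles to AN, so V = N + (0, -11.6) = (42.50, -11.60). On A1, N sits at bearing 90° from V; a 140° counterclockwise sweep puts L at bearing 230°, so L = V + 11.6·(cos 230°, sin 230°) = (35.04, -20.49). Tangency of A1 to LM means the radius VL is perpendicular to LM, so LM runs along (−sin 230°, cos 230°); with |LM| = 30.2, M = (58.18, -39.90). Then |AM| = |M − A| = 70.54.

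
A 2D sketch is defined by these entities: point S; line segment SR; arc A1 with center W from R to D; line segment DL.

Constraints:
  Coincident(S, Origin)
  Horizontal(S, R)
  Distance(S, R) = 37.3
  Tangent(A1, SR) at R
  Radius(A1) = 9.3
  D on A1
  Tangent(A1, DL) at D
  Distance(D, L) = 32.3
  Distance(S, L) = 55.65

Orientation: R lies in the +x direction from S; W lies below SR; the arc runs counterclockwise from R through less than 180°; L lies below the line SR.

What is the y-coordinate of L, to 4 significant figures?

-42.86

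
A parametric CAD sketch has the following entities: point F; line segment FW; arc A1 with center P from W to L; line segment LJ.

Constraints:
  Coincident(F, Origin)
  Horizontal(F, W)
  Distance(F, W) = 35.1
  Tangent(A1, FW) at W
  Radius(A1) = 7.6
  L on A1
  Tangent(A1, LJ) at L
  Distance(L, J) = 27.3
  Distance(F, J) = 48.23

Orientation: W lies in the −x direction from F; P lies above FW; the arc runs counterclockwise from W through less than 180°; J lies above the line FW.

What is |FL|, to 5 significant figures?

29.015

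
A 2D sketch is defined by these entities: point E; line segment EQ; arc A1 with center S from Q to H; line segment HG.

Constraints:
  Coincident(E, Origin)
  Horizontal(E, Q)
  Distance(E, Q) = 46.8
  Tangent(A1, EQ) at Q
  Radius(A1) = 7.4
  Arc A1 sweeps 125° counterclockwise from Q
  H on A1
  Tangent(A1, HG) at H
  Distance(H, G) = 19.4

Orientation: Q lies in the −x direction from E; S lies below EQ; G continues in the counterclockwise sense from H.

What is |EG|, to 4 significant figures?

50.00

On A1, Q sits at bearing 90° from S; a 125° counterclockwise sweep puts H at bearing 215°, so H = S + 7.4·(cos 215°, sin 215°) = (-52.86, -11.64). The tangent condition forces SH to be normal to HG, so HG runs along (−sin 215°, cos 215°); with |HG| = 19.4, G = (-41.73, -27.54). Then |EG| = |G − E| = 50.00.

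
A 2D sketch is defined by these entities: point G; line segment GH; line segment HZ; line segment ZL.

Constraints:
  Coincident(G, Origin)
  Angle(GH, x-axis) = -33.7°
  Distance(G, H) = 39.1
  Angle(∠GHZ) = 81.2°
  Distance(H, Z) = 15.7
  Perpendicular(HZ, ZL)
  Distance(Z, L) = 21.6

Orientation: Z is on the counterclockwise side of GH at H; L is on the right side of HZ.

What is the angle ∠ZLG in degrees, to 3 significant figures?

9.16°

G is at the origin; GH runs at -33.7° with length 39.1, so H = 39.1·(cos -33.7°, sin -33.7°) = (32.5, -21.7). ∠GHZ = 81.2°, so HZ runs at -33.7° + (180° − 81.2°) = 65.1° from the x-axis; with |HZ| = 15.7, Z = H + 15.7·(cos 65.1°, sin 65.1°) = (39.1, -7.45). The perpendicularity gives ZL at right angles to HZ; with |ZL| = 21.6 on the right of HZ, L = Z + 21.6·(0.907, -0.421) = (58.7, -16.5). Then cos ∠ZLG = LZ·LG / (|LZ||LG|), giving 9.16°.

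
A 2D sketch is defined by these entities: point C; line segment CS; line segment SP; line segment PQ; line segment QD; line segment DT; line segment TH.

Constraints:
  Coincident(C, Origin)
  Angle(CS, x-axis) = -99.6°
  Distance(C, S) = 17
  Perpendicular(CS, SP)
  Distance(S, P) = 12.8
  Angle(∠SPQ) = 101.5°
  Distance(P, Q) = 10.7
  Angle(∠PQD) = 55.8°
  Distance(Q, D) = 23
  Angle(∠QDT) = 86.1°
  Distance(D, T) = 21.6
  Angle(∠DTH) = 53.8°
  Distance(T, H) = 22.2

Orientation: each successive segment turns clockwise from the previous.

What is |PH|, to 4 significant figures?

2.169

∠QDT = 86.1° gives DT at -126.2° from the x-axis; with |DT| = 21.6, T = (-9.127, -33.65). ∠DTH = 53.8° gives TH at 107.6° from the x-axis; with |TH| = 22.2, H = (-15.84, -12.49). Then |PH| = |H − P| = 2.169.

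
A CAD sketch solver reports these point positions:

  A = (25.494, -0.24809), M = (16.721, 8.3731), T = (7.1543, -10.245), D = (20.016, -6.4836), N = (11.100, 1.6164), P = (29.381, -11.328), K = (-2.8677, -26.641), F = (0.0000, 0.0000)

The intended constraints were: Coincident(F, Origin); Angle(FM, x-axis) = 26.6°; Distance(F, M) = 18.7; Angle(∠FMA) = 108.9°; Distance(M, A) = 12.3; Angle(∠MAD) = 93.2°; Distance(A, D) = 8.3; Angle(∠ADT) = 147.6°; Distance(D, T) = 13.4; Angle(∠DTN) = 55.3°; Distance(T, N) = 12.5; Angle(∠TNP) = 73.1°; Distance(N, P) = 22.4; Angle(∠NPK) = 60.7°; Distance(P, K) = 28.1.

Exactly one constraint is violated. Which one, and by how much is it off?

Distance(P, K) = 28.1 — off by 7.60.

F = (0.00, 0.00) ✓; FM at 26.60° ✓; |FM| = 18.70 ✓; ∠FMA = 108.9° ✓; |MA| = 12.30 ✓; ∠MAD = 93.20° ✓; |AD| = 8.300 ✓; ∠ADT = 147.6° ✓; |DT| = 13.40 ✓; ∠DTN = 55.30° ✓; |TN| = 12.50 ✓; ∠TNP = 73.10° ✓; |NP| = 22.40 ✓; ∠NPK = 60.70° ✓; |PK| = 35.70 ✗.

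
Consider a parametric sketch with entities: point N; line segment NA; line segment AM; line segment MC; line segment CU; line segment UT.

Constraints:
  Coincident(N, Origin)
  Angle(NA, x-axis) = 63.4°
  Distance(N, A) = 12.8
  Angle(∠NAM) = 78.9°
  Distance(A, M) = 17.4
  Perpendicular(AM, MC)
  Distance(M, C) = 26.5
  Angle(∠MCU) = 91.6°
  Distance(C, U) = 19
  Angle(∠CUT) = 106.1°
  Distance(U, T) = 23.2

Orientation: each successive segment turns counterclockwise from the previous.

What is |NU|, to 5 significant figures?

15.028

AM ⟂ MC, so MC runs at -105.50°; with |MC| = 26.5, C = (-18.118, -9.4411). ∠MCU = 91.6° gives CU at -17.100° from the x-axis; with |CU| = 19.0, U = (0.042397, -15.028). Then |NU| = |U − N| = 15.028.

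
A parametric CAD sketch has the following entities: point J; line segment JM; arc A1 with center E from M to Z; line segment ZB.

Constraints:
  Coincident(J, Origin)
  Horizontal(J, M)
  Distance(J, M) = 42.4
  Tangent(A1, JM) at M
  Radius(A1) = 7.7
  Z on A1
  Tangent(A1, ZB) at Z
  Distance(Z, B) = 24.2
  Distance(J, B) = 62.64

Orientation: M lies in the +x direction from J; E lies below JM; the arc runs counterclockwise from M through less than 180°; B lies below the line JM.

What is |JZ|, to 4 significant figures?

39.58

J is at the origin; J and M share the same y with |JM| = 42.4 and M on the +x side, so M = (42.40, 0.000). Since A1 is tangent to JM there, EM ⟂ JM, so E = M + (0, -7.7) = (42.40, -7.700). Since EZ ⟂ ZB (tangency), |EB| = √(7.7² + 24.2²) = 25.40 regardless of where Z sits on A1. So B lies on both circle(J, 62.64) and circle(E, 25.40); the below-JM intersection is B = (55.18, -29.64). Z is the foot of the tangent from B: Z = (37.23, -13.41).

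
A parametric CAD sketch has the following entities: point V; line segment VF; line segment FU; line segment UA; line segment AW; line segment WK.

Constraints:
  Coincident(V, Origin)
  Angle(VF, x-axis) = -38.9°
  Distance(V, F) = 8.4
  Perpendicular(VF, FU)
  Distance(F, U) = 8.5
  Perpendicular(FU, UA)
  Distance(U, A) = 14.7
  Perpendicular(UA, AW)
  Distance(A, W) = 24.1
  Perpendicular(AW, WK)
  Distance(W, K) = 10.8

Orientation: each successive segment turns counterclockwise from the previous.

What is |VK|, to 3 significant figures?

16.2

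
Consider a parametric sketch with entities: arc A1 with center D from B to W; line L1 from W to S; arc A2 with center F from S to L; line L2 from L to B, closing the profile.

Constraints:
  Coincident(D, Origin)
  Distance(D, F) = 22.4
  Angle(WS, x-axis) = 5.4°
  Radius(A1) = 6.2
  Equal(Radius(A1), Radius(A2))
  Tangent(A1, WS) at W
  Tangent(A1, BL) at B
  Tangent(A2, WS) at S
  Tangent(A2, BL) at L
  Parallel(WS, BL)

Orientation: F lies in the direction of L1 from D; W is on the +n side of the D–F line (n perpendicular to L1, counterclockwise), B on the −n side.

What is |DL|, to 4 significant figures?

23.24

The slot axis is L1's direction at 5.4°, so u = (cos 5.4°, sin 5.4°) = (0.9956, 0.09411) and n = (−sin 5.4°, cos 5.4°) = (-0.09411, 0.9956). D is at the origin and F lies 22.4 along u from D, so F = 22.4·u = (22.30, 2.108). Tangency of A1 to both parallel lines with radius 6.2 puts W and B at D ± 6.2·n: W = (-0.5835, 6.172), B = (0.5835, -6.172). Equal radii place S and L the same way about F: S = F + 6.2·n = (21.72, 8.281), L = F − 6.2·n = (22.88, -4.064). Then |DL| = |L − D| = 23.24.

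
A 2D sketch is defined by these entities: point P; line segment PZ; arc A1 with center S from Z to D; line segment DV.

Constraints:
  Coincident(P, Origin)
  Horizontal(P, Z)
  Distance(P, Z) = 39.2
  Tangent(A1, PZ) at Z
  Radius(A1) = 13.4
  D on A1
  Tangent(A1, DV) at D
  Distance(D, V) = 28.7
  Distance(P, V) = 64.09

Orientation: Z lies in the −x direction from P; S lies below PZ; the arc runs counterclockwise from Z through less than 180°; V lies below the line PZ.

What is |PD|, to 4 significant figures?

54.75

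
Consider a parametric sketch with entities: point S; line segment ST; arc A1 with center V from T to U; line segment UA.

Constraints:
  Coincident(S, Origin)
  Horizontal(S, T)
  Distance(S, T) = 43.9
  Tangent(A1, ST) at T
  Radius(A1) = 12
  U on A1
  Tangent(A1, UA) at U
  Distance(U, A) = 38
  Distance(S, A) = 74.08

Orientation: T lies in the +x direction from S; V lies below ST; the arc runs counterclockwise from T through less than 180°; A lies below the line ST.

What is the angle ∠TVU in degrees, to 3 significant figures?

123°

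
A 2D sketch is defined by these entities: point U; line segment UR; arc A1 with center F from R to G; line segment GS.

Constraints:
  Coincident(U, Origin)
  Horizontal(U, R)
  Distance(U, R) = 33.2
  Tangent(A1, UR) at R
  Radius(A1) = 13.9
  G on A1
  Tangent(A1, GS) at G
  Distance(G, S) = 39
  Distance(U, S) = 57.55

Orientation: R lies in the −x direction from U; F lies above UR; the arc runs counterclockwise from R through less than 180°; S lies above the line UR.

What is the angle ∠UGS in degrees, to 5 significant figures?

129.73°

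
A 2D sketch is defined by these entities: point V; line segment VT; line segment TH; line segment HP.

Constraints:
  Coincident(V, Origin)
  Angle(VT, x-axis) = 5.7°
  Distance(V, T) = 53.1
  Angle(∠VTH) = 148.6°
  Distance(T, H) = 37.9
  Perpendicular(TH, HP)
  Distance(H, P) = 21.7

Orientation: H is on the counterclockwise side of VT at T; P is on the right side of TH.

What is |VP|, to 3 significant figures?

96.8

∠VTH = 148.6°, so TH runs at 5.7° + (180° − 148.6°) = 37.1° from the x-axis; with |TH| = 37.9, H = T + 37.9·(cos 37.1°, sin 37.1°) = (83.1, 28.1). TH ⟂ HP; with |HP| = 21.7 on the right of TH, P = H + 21.7·(0.603, -0.798) = (96.2, 10.8). Then |VP| = |P − V| = 96.8.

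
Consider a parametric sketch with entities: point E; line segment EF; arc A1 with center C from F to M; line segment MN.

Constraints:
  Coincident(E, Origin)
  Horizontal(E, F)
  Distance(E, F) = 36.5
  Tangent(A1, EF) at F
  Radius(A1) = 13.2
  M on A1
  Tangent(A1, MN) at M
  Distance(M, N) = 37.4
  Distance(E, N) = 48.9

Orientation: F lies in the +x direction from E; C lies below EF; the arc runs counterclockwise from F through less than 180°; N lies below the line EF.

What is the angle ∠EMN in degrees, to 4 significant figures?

99.86°

Checks: |CM| = 13.20 ✓; ∠(CM, MN) = 90.00° ✓; |MN| = 37.40 ✓; |EN| = 48.90 ✓.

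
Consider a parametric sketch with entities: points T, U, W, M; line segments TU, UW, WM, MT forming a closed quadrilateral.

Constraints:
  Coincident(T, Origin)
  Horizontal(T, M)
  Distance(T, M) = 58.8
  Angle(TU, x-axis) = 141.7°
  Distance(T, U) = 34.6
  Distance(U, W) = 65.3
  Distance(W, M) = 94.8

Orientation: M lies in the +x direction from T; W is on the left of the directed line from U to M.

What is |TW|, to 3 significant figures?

78.3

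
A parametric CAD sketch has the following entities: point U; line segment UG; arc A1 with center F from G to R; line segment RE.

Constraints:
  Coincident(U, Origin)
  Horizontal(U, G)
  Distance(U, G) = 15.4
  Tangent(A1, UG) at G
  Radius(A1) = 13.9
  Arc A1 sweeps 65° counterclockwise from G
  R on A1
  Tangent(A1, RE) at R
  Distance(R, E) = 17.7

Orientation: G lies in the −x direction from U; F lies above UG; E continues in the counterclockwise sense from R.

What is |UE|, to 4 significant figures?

24.52

U is at the origin; UG is horizontal with |UG| = 15.4 and G on the −x side, so G = (-15.40, 0.000). A1 meets UG tangentially, so FG is at right angles to UG, so F = G + (0, 13.9) = (-15.40, 13.90). On A1, G sits at bearing -90° from F; a 65° counterclockwise sweep puts R at bearing -25°, so R = F + 13.9·(cos -25°, sin -25°) = (-2.802, 8.026). Tangency of A1 to RE means the radius FR is perpendicular to RE, so RE runs along (−sin -25°, cos -25°); with |RE| = 17.7, E = (4.678, 24.07). Then |UE| = |E − U| = 24.52.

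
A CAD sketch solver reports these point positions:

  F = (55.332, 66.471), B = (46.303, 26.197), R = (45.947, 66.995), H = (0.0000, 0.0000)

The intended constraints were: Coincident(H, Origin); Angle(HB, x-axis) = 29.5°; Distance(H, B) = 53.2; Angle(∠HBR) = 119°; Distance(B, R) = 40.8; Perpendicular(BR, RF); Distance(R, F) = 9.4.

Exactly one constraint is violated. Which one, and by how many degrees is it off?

Perpendicular(BR, RF) — off by 3.70°.

H = (0.00, 0.00) ✓; HB at 29.50° ✓; |HB| = 53.20 ✓; ∠HBR = 119.0° ✓; |BR| = 40.80 ✓; ∠(BR, RF) = 93.70° ✗; |RF| = 9.400 ✓.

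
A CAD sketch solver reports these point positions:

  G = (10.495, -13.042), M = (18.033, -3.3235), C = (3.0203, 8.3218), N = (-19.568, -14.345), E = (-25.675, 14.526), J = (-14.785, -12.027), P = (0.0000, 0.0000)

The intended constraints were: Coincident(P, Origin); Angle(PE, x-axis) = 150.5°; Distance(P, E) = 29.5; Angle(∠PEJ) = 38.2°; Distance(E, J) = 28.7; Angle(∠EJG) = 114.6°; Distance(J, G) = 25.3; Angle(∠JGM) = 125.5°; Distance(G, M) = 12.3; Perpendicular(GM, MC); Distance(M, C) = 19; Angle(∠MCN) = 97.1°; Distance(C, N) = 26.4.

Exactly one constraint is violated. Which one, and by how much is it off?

Distance(C, N) = 26.4 — off by 5.60.

P = (0.00, 0.00) ✓; PE at 150.5° ✓; |PE| = 29.50 ✓; ∠PEJ = 38.20° ✓; |EJ| = 28.70 ✓; ∠EJG = 114.6° ✓; |JG| = 25.30 ✓; ∠JGM = 125.5° ✓; |GM| = 12.30 ✓; ∠(GM, MC) = 90.00° ✓; |MC| = 19.00 ✓; ∠MCN = 97.10° ✓; |CN| = 32.00 ✗.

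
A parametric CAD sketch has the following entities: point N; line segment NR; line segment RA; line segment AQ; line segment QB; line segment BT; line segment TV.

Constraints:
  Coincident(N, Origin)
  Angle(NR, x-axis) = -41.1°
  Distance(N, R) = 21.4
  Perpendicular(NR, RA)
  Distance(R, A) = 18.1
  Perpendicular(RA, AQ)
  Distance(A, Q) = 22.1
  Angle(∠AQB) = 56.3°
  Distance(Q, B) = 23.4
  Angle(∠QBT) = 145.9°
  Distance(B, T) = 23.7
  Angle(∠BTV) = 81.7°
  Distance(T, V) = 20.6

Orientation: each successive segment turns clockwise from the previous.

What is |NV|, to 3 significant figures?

40.4

N is at the origin; NR runs at -41.1° with length 21.4, so R = (16.1, -14.1). NR ⟂ RA, so RA runs at -131°; with |RA| = 18.1, A = (4.23, -27.7). RA is perpendicular to AQ, so AQ runs at 139°; with |AQ| = 22.1, Q = (-12.4, -13.2). ∠AQB = 56.3° gives QB at 15.2° from the x-axis; with |QB| = 23.4, B = (10.2, -7.04). ∠QBT = 145.9° gives BT at -18.9° from the x-axis; with |BT| = 23.7, T = (32.6, -14.7). ∠BTV = 81.7° gives TV at -117° from the x-axis; with |TV| = 20.6, V = (23.2, -33.0). Then |NV| = |V − N| = 40.4.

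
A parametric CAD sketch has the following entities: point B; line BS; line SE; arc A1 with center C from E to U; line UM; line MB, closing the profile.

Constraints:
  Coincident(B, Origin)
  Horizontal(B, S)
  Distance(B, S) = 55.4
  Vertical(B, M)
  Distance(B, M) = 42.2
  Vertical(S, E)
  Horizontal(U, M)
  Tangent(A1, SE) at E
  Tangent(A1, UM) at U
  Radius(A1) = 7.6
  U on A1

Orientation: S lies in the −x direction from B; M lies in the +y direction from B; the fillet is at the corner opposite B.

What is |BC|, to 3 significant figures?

59.0

B is at the origin; B and S share the same y with |BS| = 55.4 and S on the −x side, so S = (-55.4, 0.00). BM is vertical with |BM| = 42.2 and M on the +y side, so M = (0.00, 42.2). The virtual corner opposite B is at (-55.4, 42.2). A1 meets SE tangentially, so CE is at right angles to SE and A1 meets UM tangentially, so CU is at right angles to UM, with radius 7.6, so the center C sits 7.6 in from both sides at C = (-47.8, 34.6). Then |BC| = |C − B| = 59.0.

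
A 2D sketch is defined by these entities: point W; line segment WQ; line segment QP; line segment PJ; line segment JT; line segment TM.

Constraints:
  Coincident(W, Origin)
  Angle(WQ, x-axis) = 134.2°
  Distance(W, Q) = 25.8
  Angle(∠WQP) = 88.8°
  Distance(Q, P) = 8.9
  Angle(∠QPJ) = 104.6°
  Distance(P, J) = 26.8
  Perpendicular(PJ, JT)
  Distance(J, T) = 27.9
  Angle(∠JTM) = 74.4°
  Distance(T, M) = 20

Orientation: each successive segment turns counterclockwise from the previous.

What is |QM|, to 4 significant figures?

17.00

The perpendicularity gives JT at right angles to PJ, so JT runs at 30.80°; with |JT| = 27.9, T = (13.45, 3.425). ∠JTM = 74.4° gives TM at 136.4° from the x-axis; with |TM| = 20.0, M = (-1.032, 17.22). Then |QM| = |M − Q| = 17.00.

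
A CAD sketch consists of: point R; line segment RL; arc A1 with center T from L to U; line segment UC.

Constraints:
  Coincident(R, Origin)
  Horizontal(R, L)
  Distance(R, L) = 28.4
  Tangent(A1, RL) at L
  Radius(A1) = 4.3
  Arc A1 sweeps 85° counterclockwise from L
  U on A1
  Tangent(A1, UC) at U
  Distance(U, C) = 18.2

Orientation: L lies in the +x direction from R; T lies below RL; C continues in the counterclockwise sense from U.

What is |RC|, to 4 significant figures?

31.53

R is at the origin; RL is horizontal with |RL| = 28.4 and L on the +x side, so L = (28.40, 0.000). Since A1 is tangent to RL there, TL ⟂ RL, so T = L + (0, -4.3) = (28.40, -4.300). On A1, L sits at bearing 90° from T; an 85° counterclockwise sweep puts U at bearing 175°, so U = T + 4.3·(cos 175°, sin 175°) = (24.12, -3.925). The tangent condition forces TU to be normal to UC, so UC runs along (−sin 175°, cos 175°); with |UC| = 18.2, C = (22.53, -22.06). Then |RC| = |C − R| = 31.53.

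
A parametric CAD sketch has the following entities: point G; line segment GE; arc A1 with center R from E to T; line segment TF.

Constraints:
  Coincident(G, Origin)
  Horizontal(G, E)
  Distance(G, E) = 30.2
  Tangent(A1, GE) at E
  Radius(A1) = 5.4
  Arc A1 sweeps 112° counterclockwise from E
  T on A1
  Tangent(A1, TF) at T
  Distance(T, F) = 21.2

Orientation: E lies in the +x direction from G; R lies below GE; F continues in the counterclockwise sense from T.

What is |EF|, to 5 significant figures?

27.238

G is at the origin; GE is horizontal with |GE| = 30.2 and E on the +x side, so E = (30.200, 0.0000). The tangent condition forces RE to be normal to GE, so R = E + (0, -5.4) = (30.200, -5.4000). On A1, E sits at bearing 90° from R; a 112° counterclockwise sweep puts T at bearing 202°, so T = R + 5.4·(cos 202°, sin 202°) = (25.193, -7.4229). Since A1 is tangent to TF there, RT ⟂ TF, so TF runs along (−sin 202°, cos 202°); with |TF| = 21.2, F = (33.135, -27.079). Then |EF| = |F − E| = 27.238.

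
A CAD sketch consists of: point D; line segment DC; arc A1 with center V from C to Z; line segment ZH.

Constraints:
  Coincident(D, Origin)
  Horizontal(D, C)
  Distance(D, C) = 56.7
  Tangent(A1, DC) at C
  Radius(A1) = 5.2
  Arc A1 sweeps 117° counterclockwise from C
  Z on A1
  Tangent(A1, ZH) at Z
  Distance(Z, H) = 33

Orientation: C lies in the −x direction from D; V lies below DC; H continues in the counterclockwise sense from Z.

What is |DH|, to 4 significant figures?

59.29

D is at the origin; DC is horizontal with |DC| = 56.7 and C on the −x side, so C = (-56.70, 0.000). A1 meets DC tangentially, so VC is at right angles to DC, so V = C + (0, -5.2) = (-56.70, -5.200). On A1, C sits at bearing 90° from V; a 117° counterclockwise sweep puts Z at bearing 207°, so Z = V + 5.2·(cos 207°, sin 207°) = (-61.33, -7.561). A1 meets ZH tangentially, so VZ is at right angles to ZH, so ZH runs along (−sin 207°, cos 207°); with |ZH| = 33.0, H = (-46.35, -36.96). Then |DH| = |H − D| = 59.29.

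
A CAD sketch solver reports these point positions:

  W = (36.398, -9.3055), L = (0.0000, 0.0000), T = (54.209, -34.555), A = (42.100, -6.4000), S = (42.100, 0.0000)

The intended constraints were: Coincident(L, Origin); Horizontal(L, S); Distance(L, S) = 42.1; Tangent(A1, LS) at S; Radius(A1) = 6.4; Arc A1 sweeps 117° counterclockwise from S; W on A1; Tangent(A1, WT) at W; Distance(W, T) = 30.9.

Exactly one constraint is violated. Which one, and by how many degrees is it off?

Tangent(A1, WT) at W — off by 8.20°.

L = (0.00, 0.00) ✓; L.y = 0.00, S.y = 0.00 ✓; |LS| = 42.10 ✓; ∠(AS, SL) = 90.00° ✓; |AS| = 6.400 ✓; bearing(A→W) − bearing(A→S) = 117.0° ✓; |AW| = 6.400 ✓; ∠(AW, WT) = 81.80° ✗; |WT| = 30.90 ✓.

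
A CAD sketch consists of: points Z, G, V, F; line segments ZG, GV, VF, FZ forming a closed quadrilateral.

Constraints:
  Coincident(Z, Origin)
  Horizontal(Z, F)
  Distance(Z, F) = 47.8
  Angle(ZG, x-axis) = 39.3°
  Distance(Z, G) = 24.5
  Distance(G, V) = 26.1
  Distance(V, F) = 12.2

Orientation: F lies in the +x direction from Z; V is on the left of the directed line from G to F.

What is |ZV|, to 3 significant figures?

46.3

Checks: |GV| = 26.10 ✓; |VF| = 12.20 ✓.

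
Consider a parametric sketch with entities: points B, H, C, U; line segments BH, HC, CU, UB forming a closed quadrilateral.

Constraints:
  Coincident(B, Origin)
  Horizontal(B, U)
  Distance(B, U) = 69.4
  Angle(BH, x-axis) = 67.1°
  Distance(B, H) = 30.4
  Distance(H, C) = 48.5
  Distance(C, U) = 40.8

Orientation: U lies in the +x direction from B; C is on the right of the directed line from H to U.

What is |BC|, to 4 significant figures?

35.77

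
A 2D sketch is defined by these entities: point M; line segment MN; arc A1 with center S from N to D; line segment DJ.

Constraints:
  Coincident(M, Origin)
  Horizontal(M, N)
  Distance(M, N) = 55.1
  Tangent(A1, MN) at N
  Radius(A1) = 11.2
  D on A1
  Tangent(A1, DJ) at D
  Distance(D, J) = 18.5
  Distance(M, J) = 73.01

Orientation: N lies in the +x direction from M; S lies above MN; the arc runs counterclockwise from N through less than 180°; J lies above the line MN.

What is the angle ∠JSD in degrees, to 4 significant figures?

58.81°

Checks: |MN| = 55.10 ✓; |SD| = 11.20 ✓; ∠(SD, DJ) = 90.00° ✓; |DJ| = 18.50 ✓; |MJ| = 73.01 ✓.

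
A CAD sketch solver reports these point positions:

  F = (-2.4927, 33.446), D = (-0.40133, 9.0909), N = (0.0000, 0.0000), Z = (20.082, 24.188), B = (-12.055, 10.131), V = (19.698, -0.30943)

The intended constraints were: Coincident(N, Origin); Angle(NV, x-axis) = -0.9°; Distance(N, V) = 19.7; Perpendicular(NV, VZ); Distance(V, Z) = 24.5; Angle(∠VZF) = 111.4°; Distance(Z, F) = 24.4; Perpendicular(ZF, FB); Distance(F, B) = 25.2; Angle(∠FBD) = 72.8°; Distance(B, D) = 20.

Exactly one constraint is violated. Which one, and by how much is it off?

Distance(B, D) = 20 — off by 8.30.

N = (0.00, 0.00) ✓; NV at -0.9000° ✓; |NV| = 19.70 ✓; ∠(NV, VZ) = 90.00° ✓; |VZ| = 24.50 ✓; ∠VZF = 111.4° ✓; |ZF| = 24.40 ✓; ∠(ZF, FB) = 90.00° ✓; |FB| = 25.20 ✓; ∠FBD = 72.80° ✓; |BD| = 11.70 ✗.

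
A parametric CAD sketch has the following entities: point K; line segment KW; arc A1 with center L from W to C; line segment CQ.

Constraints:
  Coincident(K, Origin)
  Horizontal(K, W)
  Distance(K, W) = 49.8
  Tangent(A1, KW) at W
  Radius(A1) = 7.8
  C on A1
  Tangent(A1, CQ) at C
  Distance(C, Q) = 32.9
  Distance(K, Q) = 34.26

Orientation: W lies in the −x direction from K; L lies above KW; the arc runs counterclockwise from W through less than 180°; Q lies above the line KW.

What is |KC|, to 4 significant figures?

44.16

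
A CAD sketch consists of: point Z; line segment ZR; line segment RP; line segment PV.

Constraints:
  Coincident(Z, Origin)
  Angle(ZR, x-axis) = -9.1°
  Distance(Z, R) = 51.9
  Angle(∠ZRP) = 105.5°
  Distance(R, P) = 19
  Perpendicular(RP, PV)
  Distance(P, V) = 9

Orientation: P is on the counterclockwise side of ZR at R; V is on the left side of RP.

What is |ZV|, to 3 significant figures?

52.6

∠ZRP = 105.5°, so RP runs at -9.1° + (180° − 105.5°) = 65.4° from the x-axis; with |RP| = 19.0, P = R + 19.0·(cos 65.4°, sin 65.4°) = (59.2, 9.07). RP is perpendicular to PV; with |PV| = 9.0 on the left of RP, V = P + 9.0·(-0.909, 0.416) = (51.0, 12.8). Then |ZV| = |V − Z| = 52.6.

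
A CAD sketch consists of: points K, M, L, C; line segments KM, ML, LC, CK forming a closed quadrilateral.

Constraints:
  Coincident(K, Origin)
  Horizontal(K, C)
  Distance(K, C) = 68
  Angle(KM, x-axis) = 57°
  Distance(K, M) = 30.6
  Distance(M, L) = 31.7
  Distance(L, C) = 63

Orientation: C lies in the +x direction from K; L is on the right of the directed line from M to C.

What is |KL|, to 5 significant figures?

6.4098

K is at the origin; KC is horizontal with |KC| = 68.0 and C in +x, so C = (68.0, 0). KM runs at 57.0° with |KM| = 30.6, so M = (16.666, 25.663). L is determined by |ML| = 31.7 and |LC| = 63.0 together: it lies at the intersection of circle(M, 31.7) and circle(C, 63.0). With |MC| = 57.392, the foot of the radical line on MC is 2.8722 from M and the perpendicular offset is √(31.7² − 2.8722²) = 31.570. Taking the right-of-MC solution: L = (5.1183, -3.8586).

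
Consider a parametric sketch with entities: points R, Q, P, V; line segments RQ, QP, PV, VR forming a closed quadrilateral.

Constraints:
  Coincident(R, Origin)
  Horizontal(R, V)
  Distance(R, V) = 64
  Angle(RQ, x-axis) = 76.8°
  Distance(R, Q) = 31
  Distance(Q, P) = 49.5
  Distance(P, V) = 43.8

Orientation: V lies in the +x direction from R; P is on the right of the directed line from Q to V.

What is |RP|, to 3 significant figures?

28.7

R is at the origin; R and V share the same y with |RV| = 64.0 and V in +x, so V = (64.0, 0). RQ runs at 76.8° with |RQ| = 31.0, so Q = (7.08, 30.2). P is determined by |QP| = 49.5 and |PV| = 43.8 together: it lies at the intersection of circle(Q, 49.5) and circle(V, 43.8). With |QV| = 64.4, the foot of the radical line on QV is 36.3 from Q and the perpendicular offset is √(49.5² − 36.3²) = 33.6. Taking the right-of-QV solution: P = (23.4, -16.5).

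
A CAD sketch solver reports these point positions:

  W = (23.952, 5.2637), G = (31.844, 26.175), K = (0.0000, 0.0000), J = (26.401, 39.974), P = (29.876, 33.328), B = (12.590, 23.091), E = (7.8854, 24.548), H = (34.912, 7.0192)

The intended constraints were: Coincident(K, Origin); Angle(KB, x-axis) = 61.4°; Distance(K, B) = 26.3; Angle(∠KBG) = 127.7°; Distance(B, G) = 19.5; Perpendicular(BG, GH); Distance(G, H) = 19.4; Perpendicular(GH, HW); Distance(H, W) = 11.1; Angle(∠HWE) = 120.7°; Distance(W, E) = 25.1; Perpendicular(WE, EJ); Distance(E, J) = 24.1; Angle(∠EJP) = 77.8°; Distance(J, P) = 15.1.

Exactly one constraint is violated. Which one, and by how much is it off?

Distance(J, P) = 15.1 — off by 7.60.

K = (0.00, 0.00) ✓; KB at 61.40° ✓; |KB| = 26.30 ✓; ∠KBG = 127.7° ✓; |BG| = 19.50 ✓; ∠(BG, GH) = 90.00° ✓; |GH| = 19.40 ✓; ∠(GH, HW) = 90.00° ✓; |HW| = 11.10 ✓; ∠HWE = 120.7° ✓; |WE| = 25.10 ✓; ∠(WE, EJ) = 90.00° ✓; |EJ| = 24.10 ✓; ∠EJP = 77.80° ✓; |JP| = 7.500 ✗.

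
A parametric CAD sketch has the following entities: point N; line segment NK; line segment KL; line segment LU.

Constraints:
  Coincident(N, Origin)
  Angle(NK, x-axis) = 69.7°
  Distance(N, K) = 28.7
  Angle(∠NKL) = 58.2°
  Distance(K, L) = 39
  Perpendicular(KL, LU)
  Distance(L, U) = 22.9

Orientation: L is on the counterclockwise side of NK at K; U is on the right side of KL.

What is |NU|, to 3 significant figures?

53.0

∠NKL = 58.2°, so KL runs at 69.7° + (180° − 58.2°) = 192° from the x-axis; with |KL| = 39.0, L = K + 39.0·(cos 192°, sin 192°) = (-28.3, 19.1). KL is perpendicular to LU; with |LU| = 22.9 on the right of KL, U = L + 22.9·(-0.199, 0.980) = (-32.8, 41.6). Then |NU| = |U − N| = 53.0.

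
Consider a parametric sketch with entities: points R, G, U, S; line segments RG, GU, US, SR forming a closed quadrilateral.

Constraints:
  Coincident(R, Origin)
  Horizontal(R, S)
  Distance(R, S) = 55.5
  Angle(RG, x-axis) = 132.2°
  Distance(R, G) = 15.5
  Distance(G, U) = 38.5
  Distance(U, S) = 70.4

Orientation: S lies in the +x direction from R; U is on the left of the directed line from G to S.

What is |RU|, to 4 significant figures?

47.53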